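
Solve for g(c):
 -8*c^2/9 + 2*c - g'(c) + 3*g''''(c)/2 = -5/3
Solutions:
 g(c) = C1 + C4*exp(2^(1/3)*3^(2/3)*c/3) - 8*c^3/27 + c^2 + 5*c/3 + (C2*sin(2^(1/3)*3^(1/6)*c/2) + C3*cos(2^(1/3)*3^(1/6)*c/2))*exp(-2^(1/3)*3^(2/3)*c/6)


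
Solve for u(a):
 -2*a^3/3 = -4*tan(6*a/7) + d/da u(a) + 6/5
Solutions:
 u(a) = C1 - a^4/6 - 6*a/5 - 14*log(cos(6*a/7))/3


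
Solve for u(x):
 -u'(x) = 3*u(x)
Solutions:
 u(x) = C1*exp(-3*x)


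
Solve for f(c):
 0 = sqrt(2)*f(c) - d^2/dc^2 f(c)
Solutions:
 f(c) = C1*exp(-2^(1/4)*c) + C2*exp(2^(1/4)*c)


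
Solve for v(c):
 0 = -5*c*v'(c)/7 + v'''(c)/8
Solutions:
 v(c) = C1 + Integral(C2*airyai(2*5^(1/3)*7^(2/3)*c/7) + C3*airybi(2*5^(1/3)*7^(2/3)*c/7), c)


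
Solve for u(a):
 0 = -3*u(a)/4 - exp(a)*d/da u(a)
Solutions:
 u(a) = C1*exp(3*exp(-a)/4)


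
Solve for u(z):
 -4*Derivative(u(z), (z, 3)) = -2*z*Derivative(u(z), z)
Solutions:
 u(z) = C1 + Integral(C2*airyai(2^(2/3)*z/2) + C3*airybi(2^(2/3)*z/2), z)


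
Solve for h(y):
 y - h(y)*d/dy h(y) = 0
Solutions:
 h(y) = -sqrt(C1 + y^2)
 h(y) = sqrt(C1 + y^2)


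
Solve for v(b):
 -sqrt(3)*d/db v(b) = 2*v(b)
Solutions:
 v(b) = C1*exp(-2*sqrt(3)*b/3)


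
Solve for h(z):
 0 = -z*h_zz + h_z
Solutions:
 h(z) = C1 + C2*z^2


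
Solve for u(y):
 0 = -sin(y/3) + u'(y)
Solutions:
 u(y) = C1 - 3*cos(y/3)


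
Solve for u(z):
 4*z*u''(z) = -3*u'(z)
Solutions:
 u(z) = C1 + C2*z^(1/4)


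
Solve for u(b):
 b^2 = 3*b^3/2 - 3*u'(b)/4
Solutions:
 u(b) = C1 + b^4/2 - 4*b^3/9


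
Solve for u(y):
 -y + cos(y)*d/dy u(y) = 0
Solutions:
 u(y) = C1 + Integral(y/cos(y), y)


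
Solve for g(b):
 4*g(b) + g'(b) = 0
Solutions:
 g(b) = C1*exp(-4*b)


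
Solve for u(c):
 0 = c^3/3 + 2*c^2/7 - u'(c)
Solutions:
 u(c) = C1 + c^4/12 + 2*c^3/21


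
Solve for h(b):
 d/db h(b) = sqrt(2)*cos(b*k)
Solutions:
 h(b) = C1 + sqrt(2)*sin(b*k)/k


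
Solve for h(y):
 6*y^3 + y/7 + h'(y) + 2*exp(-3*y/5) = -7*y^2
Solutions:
 h(y) = C1 - 3*y^4/2 - 7*y^3/3 - y^2/14 + 10*exp(-3*y/5)/3


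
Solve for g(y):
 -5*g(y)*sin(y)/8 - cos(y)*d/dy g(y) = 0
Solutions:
 g(y) = C1*cos(y)^(5/8)


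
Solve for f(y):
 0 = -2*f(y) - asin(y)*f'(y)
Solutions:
 f(y) = C1*exp(-2*Integral(1/asin(y), y))


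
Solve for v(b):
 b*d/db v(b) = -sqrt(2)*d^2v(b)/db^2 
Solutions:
 v(b) = C1 + C2*erf(2^(1/4)*b/2)


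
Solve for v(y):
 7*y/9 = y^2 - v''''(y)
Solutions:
 v(y) = C1 + C2*y + C3*y^2 + C4*y^3 + y^6/360 - 7*y^5/1080


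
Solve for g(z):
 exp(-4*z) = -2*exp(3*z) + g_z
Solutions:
 g(z) = C1 + 2*exp(3*z)/3 - exp(-4*z)/4


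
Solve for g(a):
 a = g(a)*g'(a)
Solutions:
 g(a) = -sqrt(C1 + a^2)
 g(a) = sqrt(C1 + a^2)


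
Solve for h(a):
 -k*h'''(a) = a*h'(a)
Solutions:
 h(a) = C1 + Integral(C2*airyai(a*(-1/k)^(1/3)) + C3*airybi(a*(-1/k)^(1/3)), a)


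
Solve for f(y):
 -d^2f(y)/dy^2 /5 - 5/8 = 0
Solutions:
 f(y) = C1 + C2*y - 25*y^2/16


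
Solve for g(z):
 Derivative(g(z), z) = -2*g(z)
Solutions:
 g(z) = C1*exp(-2*z)


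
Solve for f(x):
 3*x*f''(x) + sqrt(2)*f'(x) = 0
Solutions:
 f(x) = C1 + C2*x^(1 - sqrt(2)/3)


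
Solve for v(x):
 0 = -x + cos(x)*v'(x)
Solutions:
 v(x) = C1 + Integral(x/cos(x), x)


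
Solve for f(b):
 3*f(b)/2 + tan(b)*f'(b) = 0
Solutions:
 f(b) = C1/sin(b)^(3/2)


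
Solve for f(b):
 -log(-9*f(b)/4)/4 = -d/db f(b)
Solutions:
 -4*Integral(1/(log(-_y) - 2*log(2) + 2*log(3)), (_y, f(b))) = C1 - b


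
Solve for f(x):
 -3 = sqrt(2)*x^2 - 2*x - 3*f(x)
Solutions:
 f(x) = sqrt(2)*x^2/3 - 2*x/3 + 1


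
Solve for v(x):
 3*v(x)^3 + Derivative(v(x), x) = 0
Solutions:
 v(x) = -sqrt(2)*sqrt(-1/(C1 - 3*x))/2
 v(x) = sqrt(2)*sqrt(-1/(C1 - 3*x))/2


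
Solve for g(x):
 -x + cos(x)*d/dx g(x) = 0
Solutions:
 g(x) = C1 + Integral(x/cos(x), x)


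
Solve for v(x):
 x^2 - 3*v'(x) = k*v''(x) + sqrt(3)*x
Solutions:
 v(x) = C1 + C2*exp(-3*x/k) + 2*k^2*x/27 - k*x^2/9 + sqrt(3)*k*x/9 + x^3/9 - sqrt(3)*x^2/6


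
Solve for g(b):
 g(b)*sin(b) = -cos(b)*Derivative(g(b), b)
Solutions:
 g(b) = C1*cos(b)


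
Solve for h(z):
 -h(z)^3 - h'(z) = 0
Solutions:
 h(z) = -sqrt(2)*sqrt(-1/(C1 - z))/2
 h(z) = sqrt(2)*sqrt(-1/(C1 - z))/2


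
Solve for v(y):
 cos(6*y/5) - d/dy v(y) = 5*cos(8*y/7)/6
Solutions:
 v(y) = C1 - 35*sin(8*y/7)/48 + 5*sin(6*y/5)/6


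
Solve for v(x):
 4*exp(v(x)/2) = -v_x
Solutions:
 v(x) = 2*log(1/(C1 + 4*x)) + 2*log(2)


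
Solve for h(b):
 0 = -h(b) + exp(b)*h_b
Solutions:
 h(b) = C1*exp(-exp(-b))


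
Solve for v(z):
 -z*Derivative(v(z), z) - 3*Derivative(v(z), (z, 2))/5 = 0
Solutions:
 v(z) = C1 + C2*erf(sqrt(30)*z/6)


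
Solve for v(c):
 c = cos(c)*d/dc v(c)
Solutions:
 v(c) = C1 + Integral(c/cos(c), c)


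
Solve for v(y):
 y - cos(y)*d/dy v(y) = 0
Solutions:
 v(y) = C1 + Integral(y/cos(y), y)


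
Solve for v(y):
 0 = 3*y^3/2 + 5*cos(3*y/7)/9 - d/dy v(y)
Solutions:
 v(y) = C1 + 3*y^4/8 + 35*sin(3*y/7)/27


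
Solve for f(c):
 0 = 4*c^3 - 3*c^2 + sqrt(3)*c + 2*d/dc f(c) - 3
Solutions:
 f(c) = C1 - c^4/2 + c^3/2 - sqrt(3)*c^2/4 + 3*c/2


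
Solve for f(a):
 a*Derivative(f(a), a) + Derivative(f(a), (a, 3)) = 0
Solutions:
 f(a) = C1 + Integral(C2*airyai(-a) + C3*airybi(-a), a)


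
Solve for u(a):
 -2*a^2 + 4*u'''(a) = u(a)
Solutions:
 u(a) = C3*exp(2^(1/3)*a/2) - 2*a^2 + (C1*sin(2^(1/3)*sqrt(3)*a/4) + C2*cos(2^(1/3)*sqrt(3)*a/4))*exp(-2^(1/3)*a/4)


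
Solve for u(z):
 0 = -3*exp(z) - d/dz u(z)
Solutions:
 u(z) = C1 - 3*exp(z)


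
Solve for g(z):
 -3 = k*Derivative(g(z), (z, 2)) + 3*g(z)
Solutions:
 g(z) = C1*exp(-sqrt(3)*z*sqrt(-1/k)) + C2*exp(sqrt(3)*z*sqrt(-1/k)) - 1


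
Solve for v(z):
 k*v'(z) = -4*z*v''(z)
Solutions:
 v(z) = C1 + z^(1 - re(k)/4)*(C2*sin(log(z)*Abs(im(k))/4) + C3*cos(log(z)*im(k)/4))


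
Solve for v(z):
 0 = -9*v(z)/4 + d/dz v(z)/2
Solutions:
 v(z) = C1*exp(9*z/2)


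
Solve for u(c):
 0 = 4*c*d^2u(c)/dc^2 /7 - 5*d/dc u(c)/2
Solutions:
 u(c) = C1 + C2*c^(43/8)


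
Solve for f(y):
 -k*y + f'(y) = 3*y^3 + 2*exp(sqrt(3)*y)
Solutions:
 f(y) = C1 + k*y^2/2 + 3*y^4/4 + 2*sqrt(3)*exp(sqrt(3)*y)/3


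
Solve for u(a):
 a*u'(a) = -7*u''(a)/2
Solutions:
 u(a) = C1 + C2*erf(sqrt(7)*a/7)


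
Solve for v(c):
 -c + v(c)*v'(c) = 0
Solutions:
 v(c) = -sqrt(C1 + c^2)
 v(c) = sqrt(C1 + c^2)


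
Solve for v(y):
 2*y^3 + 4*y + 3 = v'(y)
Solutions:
 v(y) = C1 + y^4/2 + 2*y^2 + 3*y


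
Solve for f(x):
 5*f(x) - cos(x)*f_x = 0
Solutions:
 f(x) = C1*sqrt(sin(x) + 1)*(sin(x)^2 + 2*sin(x) + 1)/(sqrt(sin(x) - 1)*(sin(x)^2 - 2*sin(x) + 1))


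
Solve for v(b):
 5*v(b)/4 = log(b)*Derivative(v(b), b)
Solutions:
 v(b) = C1*exp(5*li(b)/4)


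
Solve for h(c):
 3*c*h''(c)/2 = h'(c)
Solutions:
 h(c) = C1 + C2*c^(5/3)


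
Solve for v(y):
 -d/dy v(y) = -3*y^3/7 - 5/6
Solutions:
 v(y) = C1 + 3*y^4/28 + 5*y/6


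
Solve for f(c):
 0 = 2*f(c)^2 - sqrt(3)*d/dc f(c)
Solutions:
 f(c) = -3/(C1 + 2*sqrt(3)*c)


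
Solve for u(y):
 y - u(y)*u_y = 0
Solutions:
 u(y) = -sqrt(C1 + y^2)
 u(y) = sqrt(C1 + y^2)


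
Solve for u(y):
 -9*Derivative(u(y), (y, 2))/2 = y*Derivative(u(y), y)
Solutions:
 u(y) = C1 + C2*erf(y/3)


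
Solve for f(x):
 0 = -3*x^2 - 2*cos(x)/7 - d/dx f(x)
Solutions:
 f(x) = C1 - x^3 - 2*sin(x)/7


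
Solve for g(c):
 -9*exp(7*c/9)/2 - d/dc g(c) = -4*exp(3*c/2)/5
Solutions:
 g(c) = C1 - 81*exp(7*c/9)/14 + 8*exp(3*c/2)/15


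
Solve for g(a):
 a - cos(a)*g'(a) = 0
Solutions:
 g(a) = C1 + Integral(a/cos(a), a)


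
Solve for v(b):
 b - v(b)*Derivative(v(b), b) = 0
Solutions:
 v(b) = -sqrt(C1 + b^2)
 v(b) = sqrt(C1 + b^2)


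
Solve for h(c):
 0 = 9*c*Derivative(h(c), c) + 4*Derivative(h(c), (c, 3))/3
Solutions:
 h(c) = C1 + Integral(C2*airyai(-3*2^(1/3)*c/2) + C3*airybi(-3*2^(1/3)*c/2), c)


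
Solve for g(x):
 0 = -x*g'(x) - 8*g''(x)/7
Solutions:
 g(x) = C1 + C2*erf(sqrt(7)*x/4)


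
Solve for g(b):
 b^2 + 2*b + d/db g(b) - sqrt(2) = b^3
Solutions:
 g(b) = C1 + b^4/4 - b^3/3 - b^2 + sqrt(2)*b


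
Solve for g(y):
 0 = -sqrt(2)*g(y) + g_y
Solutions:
 g(y) = C1*exp(sqrt(2)*y)


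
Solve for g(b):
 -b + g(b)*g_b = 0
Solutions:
 g(b) = -sqrt(C1 + b^2)
 g(b) = sqrt(C1 + b^2)


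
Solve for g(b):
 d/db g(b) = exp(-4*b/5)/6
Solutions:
 g(b) = C1 - 5*exp(-4*b/5)/24


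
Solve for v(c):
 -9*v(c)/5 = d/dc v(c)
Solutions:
 v(c) = C1*exp(-9*c/5)


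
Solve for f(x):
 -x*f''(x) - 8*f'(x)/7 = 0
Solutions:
 f(x) = C1 + C2/x^(1/7)


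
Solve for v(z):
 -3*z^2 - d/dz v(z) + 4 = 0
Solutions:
 v(z) = C1 - z^3 + 4*z


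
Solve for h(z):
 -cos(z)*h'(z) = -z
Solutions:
 h(z) = C1 + Integral(z/cos(z), z)


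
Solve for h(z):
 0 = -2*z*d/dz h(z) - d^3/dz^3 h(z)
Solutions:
 h(z) = C1 + Integral(C2*airyai(-2^(1/3)*z) + C3*airybi(-2^(1/3)*z), z)


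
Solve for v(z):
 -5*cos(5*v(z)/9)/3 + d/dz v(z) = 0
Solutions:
 -5*z/3 - 9*log(sin(5*v(z)/9) - 1)/10 + 9*log(sin(5*v(z)/9) + 1)/10 = C1


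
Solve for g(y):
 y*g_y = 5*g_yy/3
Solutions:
 g(y) = C1 + C2*erfi(sqrt(30)*y/10)


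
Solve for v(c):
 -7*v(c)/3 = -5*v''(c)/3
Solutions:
 v(c) = C1*exp(-sqrt(35)*c/5) + C2*exp(sqrt(35)*c/5)


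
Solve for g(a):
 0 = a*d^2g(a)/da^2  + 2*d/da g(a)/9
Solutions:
 g(a) = C1 + C2*a^(7/9)


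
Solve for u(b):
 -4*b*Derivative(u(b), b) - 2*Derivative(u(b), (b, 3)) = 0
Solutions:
 u(b) = C1 + Integral(C2*airyai(-2^(1/3)*b) + C3*airybi(-2^(1/3)*b), b)


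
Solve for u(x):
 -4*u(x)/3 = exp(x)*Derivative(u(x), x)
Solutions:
 u(x) = C1*exp(4*exp(-x)/3)


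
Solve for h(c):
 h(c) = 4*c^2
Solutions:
 h(c) = 4*c^2


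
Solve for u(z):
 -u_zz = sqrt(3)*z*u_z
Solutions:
 u(z) = C1 + C2*erf(sqrt(2)*3^(1/4)*z/2)


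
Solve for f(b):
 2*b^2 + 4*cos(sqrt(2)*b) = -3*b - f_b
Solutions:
 f(b) = C1 - 2*b^3/3 - 3*b^2/2 - 2*sqrt(2)*sin(sqrt(2)*b)


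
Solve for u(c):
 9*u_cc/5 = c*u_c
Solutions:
 u(c) = C1 + C2*erfi(sqrt(10)*c/6)


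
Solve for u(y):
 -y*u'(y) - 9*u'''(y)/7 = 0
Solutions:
 u(y) = C1 + Integral(C2*airyai(-21^(1/3)*y/3) + C3*airybi(-21^(1/3)*y/3), y)


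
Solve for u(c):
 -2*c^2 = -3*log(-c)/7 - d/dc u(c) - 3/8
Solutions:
 u(c) = C1 + 2*c^3/3 - 3*c*log(-c)/7 + 3*c/56


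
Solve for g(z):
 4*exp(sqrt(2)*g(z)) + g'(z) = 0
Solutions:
 g(z) = sqrt(2)*(2*log(1/(C1 + 4*z)) - log(2))/4


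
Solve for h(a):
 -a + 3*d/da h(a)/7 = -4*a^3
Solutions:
 h(a) = C1 - 7*a^4/3 + 7*a^2/6


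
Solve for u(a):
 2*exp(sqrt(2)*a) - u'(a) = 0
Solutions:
 u(a) = C1 + sqrt(2)*exp(sqrt(2)*a)


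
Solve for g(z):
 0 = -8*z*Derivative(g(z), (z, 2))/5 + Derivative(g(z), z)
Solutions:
 g(z) = C1 + C2*z^(13/8)


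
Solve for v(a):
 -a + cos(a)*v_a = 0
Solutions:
 v(a) = C1 + Integral(a/cos(a), a)


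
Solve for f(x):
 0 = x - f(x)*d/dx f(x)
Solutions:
 f(x) = -sqrt(C1 + x^2)
 f(x) = sqrt(C1 + x^2)


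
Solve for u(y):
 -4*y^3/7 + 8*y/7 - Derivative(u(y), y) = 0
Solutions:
 u(y) = C1 - y^4/7 + 4*y^2/7


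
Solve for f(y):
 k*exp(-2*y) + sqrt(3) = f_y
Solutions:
 f(y) = C1 - k*exp(-2*y)/2 + sqrt(3)*y


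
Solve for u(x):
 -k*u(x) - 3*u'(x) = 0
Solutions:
 u(x) = C1*exp(-k*x/3)


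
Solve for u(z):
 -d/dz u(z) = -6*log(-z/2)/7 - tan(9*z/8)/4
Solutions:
 u(z) = C1 + 6*z*log(-z)/7 - 6*z/7 - 6*z*log(2)/7 - 2*log(cos(9*z/8))/9


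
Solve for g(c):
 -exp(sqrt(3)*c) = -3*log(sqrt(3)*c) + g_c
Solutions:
 g(c) = C1 + 3*c*log(c) + c*(-3 + 3*log(3)/2) - sqrt(3)*exp(sqrt(3)*c)/3


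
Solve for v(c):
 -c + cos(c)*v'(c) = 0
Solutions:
 v(c) = C1 + Integral(c/cos(c), c)


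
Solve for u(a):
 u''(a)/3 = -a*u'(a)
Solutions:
 u(a) = C1 + C2*erf(sqrt(6)*a/2)


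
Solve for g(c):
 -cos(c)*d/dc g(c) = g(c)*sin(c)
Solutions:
 g(c) = C1*cos(c)


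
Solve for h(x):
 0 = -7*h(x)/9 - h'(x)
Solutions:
 h(x) = C1*exp(-7*x/9)


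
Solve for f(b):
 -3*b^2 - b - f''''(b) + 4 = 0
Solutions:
 f(b) = C1 + C2*b + C3*b^2 + C4*b^3 - b^6/120 - b^5/120 + b^4/6


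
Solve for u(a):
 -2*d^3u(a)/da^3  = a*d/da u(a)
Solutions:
 u(a) = C1 + Integral(C2*airyai(-2^(2/3)*a/2) + C3*airybi(-2^(2/3)*a/2), a)


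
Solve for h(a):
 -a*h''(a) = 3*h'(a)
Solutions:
 h(a) = C1 + C2/a^2


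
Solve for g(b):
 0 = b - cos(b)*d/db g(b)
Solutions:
 g(b) = C1 + Integral(b/cos(b), b)


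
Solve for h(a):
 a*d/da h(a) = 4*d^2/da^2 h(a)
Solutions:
 h(a) = C1 + C2*erfi(sqrt(2)*a/4)


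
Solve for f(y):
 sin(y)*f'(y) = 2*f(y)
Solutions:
 f(y) = C1*(cos(y) - 1)/(cos(y) + 1)


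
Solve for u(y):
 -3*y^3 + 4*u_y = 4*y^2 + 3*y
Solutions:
 u(y) = C1 + 3*y^4/16 + y^3/3 + 3*y^2/8


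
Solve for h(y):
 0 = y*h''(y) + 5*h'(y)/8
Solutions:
 h(y) = C1 + C2*y^(3/8)


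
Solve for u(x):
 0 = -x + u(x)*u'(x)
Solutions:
 u(x) = -sqrt(C1 + x^2)
 u(x) = sqrt(C1 + x^2)


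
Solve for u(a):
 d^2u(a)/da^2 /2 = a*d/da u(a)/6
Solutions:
 u(a) = C1 + C2*erfi(sqrt(6)*a/6)


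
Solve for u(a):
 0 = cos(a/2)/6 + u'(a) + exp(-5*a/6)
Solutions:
 u(a) = C1 - sin(a/2)/3 + 6*exp(-5*a/6)/5


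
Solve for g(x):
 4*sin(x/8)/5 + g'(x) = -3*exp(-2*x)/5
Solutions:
 g(x) = C1 + 32*cos(x/8)/5 + 3*exp(-2*x)/10


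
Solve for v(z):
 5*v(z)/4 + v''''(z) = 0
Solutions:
 v(z) = (C1*sin(5^(1/4)*z/2) + C2*cos(5^(1/4)*z/2))*exp(-5^(1/4)*z/2) + (C3*sin(5^(1/4)*z/2) + C4*cos(5^(1/4)*z/2))*exp(5^(1/4)*z/2)


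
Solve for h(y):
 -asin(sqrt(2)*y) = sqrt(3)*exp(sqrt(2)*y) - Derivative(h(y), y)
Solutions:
 h(y) = C1 + y*asin(sqrt(2)*y) + sqrt(2)*sqrt(1 - 2*y^2)/2 + sqrt(6)*exp(sqrt(2)*y)/2


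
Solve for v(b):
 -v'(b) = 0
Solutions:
 v(b) = C1


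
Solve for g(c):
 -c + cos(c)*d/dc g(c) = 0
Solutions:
 g(c) = C1 + Integral(c/cos(c), c)


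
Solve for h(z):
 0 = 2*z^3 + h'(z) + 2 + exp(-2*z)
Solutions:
 h(z) = C1 - z^4/2 - 2*z + exp(-2*z)/2


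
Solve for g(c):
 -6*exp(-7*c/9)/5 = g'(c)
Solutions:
 g(c) = C1 + 54*exp(-7*c/9)/35


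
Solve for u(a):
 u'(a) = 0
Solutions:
 u(a) = C1


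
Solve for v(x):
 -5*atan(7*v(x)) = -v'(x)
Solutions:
 Integral(1/atan(7*_y), (_y, v(x))) = C1 + 5*x


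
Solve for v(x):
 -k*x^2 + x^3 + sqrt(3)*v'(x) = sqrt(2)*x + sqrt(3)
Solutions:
 v(x) = C1 + sqrt(3)*k*x^3/9 - sqrt(3)*x^4/12 + sqrt(6)*x^2/6 + x


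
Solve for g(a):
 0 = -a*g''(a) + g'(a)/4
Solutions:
 g(a) = C1 + C2*a^(5/4)


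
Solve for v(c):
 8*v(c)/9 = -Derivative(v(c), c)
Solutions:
 v(c) = C1*exp(-8*c/9)


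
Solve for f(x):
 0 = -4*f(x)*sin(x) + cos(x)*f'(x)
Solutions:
 f(x) = C1/cos(x)^4


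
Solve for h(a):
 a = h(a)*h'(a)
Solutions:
 h(a) = -sqrt(C1 + a^2)
 h(a) = sqrt(C1 + a^2)


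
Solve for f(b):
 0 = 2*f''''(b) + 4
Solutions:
 f(b) = C1 + C2*b + C3*b^2 + C4*b^3 - b^4/12


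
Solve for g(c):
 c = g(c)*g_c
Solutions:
 g(c) = -sqrt(C1 + c^2)
 g(c) = sqrt(C1 + c^2)


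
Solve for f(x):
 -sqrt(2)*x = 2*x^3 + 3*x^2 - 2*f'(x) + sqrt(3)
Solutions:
 f(x) = C1 + x^4/4 + x^3/2 + sqrt(2)*x^2/4 + sqrt(3)*x/2


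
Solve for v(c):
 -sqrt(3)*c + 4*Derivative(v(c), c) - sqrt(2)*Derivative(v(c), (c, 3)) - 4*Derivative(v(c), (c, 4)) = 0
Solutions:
 v(c) = C1 + C2*exp(-c*(2^(2/3)/(-sqrt(2) + sqrt(2)*sqrt(-1 + (432 - sqrt(2))^2/2) + 432)^(1/3) + 2*sqrt(2) + 2^(1/3)*(-sqrt(2) + sqrt(2)*sqrt(-1 + (432 - sqrt(2))^2/2) + 432)^(1/3))/24)*sin(2^(1/3)*sqrt(3)*c*(-(-sqrt(2) + sqrt(2)*sqrt(-1 + 93312*(-1 + sqrt(2)/432)^2) + 432)^(1/3) + 2^(1/3)/(-sqrt(2) + sqrt(2)*sqrt(-1 + 93312*(-1 + sqrt(2)/432)^2) + 432)^(1/3))/24) + C3*exp(-c*(2^(2/3)/(-sqrt(2) + sqrt(2)*sqrt(-1 + (432 - sqrt(2))^2/2) + 432)^(1/3) + 2*sqrt(2) + 2^(1/3)*(-sqrt(2) + sqrt(2)*sqrt(-1 + (432 - sqrt(2))^2/2) + 432)^(1/3))/24)*cos(2^(1/3)*sqrt(3)*c*(-(-sqrt(2) + sqrt(2)*sqrt(-1 + 93312*(-1 + sqrt(2)/432)^2) + 432)^(1/3) + 2^(1/3)/(-sqrt(2) + sqrt(2)*sqrt(-1 + 93312*(-1 + sqrt(2)/432)^2) + 432)^(1/3))/24) + C4*exp(c*(-sqrt(2) + 2^(2/3)/(-sqrt(2) + sqrt(2)*sqrt(-1 + (432 - sqrt(2))^2/2) + 432)^(1/3) + 2^(1/3)*(-sqrt(2) + sqrt(2)*sqrt(-1 + (432 - sqrt(2))^2/2) + 432)^(1/3))/12) + sqrt(3)*c^2/8


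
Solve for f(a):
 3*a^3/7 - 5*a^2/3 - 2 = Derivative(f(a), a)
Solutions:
 f(a) = C1 + 3*a^4/28 - 5*a^3/9 - 2*a


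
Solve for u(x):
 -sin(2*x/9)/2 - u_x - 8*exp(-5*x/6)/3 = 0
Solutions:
 u(x) = C1 + 9*cos(2*x/9)/4 + 16*exp(-5*x/6)/5


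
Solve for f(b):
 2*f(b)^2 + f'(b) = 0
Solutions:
 f(b) = 1/(C1 + 2*b)


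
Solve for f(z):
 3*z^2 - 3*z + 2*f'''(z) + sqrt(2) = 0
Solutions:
 f(z) = C1 + C2*z + C3*z^2 - z^5/40 + z^4/16 - sqrt(2)*z^3/12


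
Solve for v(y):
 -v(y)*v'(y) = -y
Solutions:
 v(y) = -sqrt(C1 + y^2)
 v(y) = sqrt(C1 + y^2)


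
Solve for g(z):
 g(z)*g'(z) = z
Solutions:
 g(z) = -sqrt(C1 + z^2)
 g(z) = sqrt(C1 + z^2)


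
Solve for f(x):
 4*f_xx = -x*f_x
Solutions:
 f(x) = C1 + C2*erf(sqrt(2)*x/4)


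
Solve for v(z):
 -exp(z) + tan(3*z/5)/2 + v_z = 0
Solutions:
 v(z) = C1 + exp(z) + 5*log(cos(3*z/5))/6


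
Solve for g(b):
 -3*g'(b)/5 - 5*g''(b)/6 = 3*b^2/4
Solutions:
 g(b) = C1 + C2*exp(-18*b/25) - 5*b^3/12 + 125*b^2/72 - 3125*b/648


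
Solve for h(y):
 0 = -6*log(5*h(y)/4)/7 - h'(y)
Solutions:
 -7*Integral(1/(-log(_y) - log(5) + 2*log(2)), (_y, h(y)))/6 = C1 - y


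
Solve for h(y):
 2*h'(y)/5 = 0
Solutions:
 h(y) = C1


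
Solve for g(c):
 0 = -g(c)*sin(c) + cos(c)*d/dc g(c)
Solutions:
 g(c) = C1/cos(c)


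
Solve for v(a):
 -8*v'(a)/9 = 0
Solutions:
 v(a) = C1


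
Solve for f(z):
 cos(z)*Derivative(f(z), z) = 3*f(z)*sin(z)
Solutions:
 f(z) = C1/cos(z)^3


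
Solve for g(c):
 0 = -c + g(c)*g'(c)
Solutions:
 g(c) = -sqrt(C1 + c^2)
 g(c) = sqrt(C1 + c^2)


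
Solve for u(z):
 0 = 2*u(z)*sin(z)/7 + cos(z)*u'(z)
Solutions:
 u(z) = C1*cos(z)^(2/7)


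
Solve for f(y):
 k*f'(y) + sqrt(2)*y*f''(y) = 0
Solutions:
 f(y) = C1 + y^(-sqrt(2)*re(k)/2 + 1)*(C2*sin(sqrt(2)*log(y)*Abs(im(k))/2) + C3*cos(sqrt(2)*log(y)*im(k)/2))


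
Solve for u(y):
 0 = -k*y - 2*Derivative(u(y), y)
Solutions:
 u(y) = C1 - k*y^2/4


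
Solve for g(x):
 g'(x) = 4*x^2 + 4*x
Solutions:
 g(x) = C1 + 4*x^3/3 + 2*x^2


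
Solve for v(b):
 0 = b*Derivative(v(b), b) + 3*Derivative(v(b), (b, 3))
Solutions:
 v(b) = C1 + Integral(C2*airyai(-3^(2/3)*b/3) + C3*airybi(-3^(2/3)*b/3), b)


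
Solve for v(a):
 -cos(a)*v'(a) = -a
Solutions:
 v(a) = C1 + Integral(a/cos(a), a)


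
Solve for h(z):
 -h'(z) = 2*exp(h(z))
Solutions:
 h(z) = log(1/(C1 + 2*z))


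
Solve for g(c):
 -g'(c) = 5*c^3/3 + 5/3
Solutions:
 g(c) = C1 - 5*c^4/12 - 5*c/3


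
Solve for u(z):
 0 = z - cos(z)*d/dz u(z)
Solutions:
 u(z) = C1 + Integral(z/cos(z), z)


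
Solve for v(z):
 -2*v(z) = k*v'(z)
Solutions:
 v(z) = C1*exp(-2*z/k)


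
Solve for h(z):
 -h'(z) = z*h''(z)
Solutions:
 h(z) = C1 + C2*log(z)


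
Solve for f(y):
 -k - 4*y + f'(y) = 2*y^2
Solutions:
 f(y) = C1 + k*y + 2*y^3/3 + 2*y^2


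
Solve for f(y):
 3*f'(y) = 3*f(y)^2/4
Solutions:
 f(y) = -4/(C1 + y)


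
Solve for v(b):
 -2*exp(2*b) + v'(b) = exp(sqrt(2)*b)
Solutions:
 v(b) = C1 + exp(2*b) + sqrt(2)*exp(sqrt(2)*b)/2


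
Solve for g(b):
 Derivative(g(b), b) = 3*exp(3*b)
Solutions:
 g(b) = C1 + exp(3*b)


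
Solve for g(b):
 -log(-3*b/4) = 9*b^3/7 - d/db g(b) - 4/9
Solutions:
 g(b) = C1 + 9*b^4/28 + b*log(-b) + b*(-13/9 - 2*log(2) + log(3))


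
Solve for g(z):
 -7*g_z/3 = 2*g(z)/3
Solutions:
 g(z) = C1*exp(-2*z/7)


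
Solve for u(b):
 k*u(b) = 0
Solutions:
 u(b) = 0


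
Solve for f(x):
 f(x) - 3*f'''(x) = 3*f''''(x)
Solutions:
 f(x) = C1*exp(x*(-3 + sqrt(3)*sqrt(-16*2^(1/3)/(-9 + sqrt(337))^(1/3) + 3 + 2*2^(2/3)*(-9 + sqrt(337))^(1/3)))/12)*sin(x*sqrt(Abs(-sqrt(3)/(2*sqrt(-16*2^(1/3)/(-9 + sqrt(337))^(1/3) + 3 + 2*2^(2/3)*(-9 + sqrt(337))^(1/3))) - 2^(2/3)*(-9 + sqrt(337))^(1/3)/6 + 1/2 + 4*2^(1/3)/(3*(-9 + sqrt(337))^(1/3))))/2) + C2*exp(x*(-3 + sqrt(3)*sqrt(-16*2^(1/3)/(-9 + sqrt(337))^(1/3) + 3 + 2*2^(2/3)*(-9 + sqrt(337))^(1/3)))/12)*cos(x*sqrt(Abs(-sqrt(3)/(2*sqrt(-16*2^(1/3)/(-9 + sqrt(337))^(1/3) + 3 + 2*2^(2/3)*(-9 + sqrt(337))^(1/3))) - 2^(2/3)*(-9 + sqrt(337))^(1/3)/6 + 1/2 + 4*2^(1/3)/(3*(-9 + sqrt(337))^(1/3))))/2) + C3*exp(x*(-3 - sqrt(3)*sqrt(-16*2^(1/3)/(-9 + sqrt(337))^(1/3) + 3 + 2*2^(2/3)*(-9 + sqrt(337))^(1/3)) + 6*sqrt(Abs(-2^(2/3)*(-9 + sqrt(337))^(1/3)/6 + 1/2 + 4*2^(1/3)/(3*(-9 + sqrt(337))^(1/3)) + sqrt(3)/(2*sqrt(-16*2^(1/3)/(-9 + sqrt(337))^(1/3) + 3 + 2*2^(2/3)*(-9 + sqrt(337))^(1/3))))))/12) + C4*exp(-x*(sqrt(3)*sqrt(-16*2^(1/3)/(-9 + sqrt(337))^(1/3) + 3 + 2*2^(2/3)*(-9 + sqrt(337))^(1/3)) + 3 + 6*sqrt(Abs(-2^(2/3)*(-9 + sqrt(337))^(1/3)/6 + 1/2 + 4*2^(1/3)/(3*(-9 + sqrt(337))^(1/3)) + sqrt(3)/(2*sqrt(-16*2^(1/3)/(-9 + sqrt(337))^(1/3) + 3 + 2*2^(2/3)*(-9 + sqrt(337))^(1/3))))))/12)


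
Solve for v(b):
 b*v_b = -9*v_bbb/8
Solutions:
 v(b) = C1 + Integral(C2*airyai(-2*3^(1/3)*b/3) + C3*airybi(-2*3^(1/3)*b/3), b)


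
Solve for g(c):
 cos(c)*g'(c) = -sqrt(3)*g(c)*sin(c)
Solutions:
 g(c) = C1*cos(c)^(sqrt(3))


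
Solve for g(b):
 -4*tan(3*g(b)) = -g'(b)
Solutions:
 g(b) = -asin(C1*exp(12*b))/3 + pi/3
 g(b) = asin(C1*exp(12*b))/3


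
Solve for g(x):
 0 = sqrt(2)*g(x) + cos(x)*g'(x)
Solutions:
 g(x) = C1*(sin(x) - 1)^(sqrt(2)/2)/(sin(x) + 1)^(sqrt(2)/2)


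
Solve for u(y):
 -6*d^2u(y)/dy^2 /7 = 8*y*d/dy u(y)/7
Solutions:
 u(y) = C1 + C2*erf(sqrt(6)*y/3)


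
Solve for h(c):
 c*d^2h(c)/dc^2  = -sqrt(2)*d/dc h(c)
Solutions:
 h(c) = C1 + C2*c^(1 - sqrt(2))


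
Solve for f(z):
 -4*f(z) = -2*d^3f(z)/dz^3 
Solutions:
 f(z) = C3*exp(2^(1/3)*z) + (C1*sin(2^(1/3)*sqrt(3)*z/2) + C2*cos(2^(1/3)*sqrt(3)*z/2))*exp(-2^(1/3)*z/2)


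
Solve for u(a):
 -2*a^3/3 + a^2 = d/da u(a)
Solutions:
 u(a) = C1 - a^4/6 + a^3/3


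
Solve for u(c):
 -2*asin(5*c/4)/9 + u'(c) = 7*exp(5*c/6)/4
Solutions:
 u(c) = C1 + 2*c*asin(5*c/4)/9 + 2*sqrt(16 - 25*c^2)/45 + 21*exp(5*c/6)/10


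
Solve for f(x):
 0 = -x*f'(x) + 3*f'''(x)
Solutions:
 f(x) = C1 + Integral(C2*airyai(3^(2/3)*x/3) + C3*airybi(3^(2/3)*x/3), x)


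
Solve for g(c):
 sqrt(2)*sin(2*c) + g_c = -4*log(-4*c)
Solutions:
 g(c) = C1 - 4*c*log(-c) - 8*c*log(2) + 4*c + sqrt(2)*cos(2*c)/2


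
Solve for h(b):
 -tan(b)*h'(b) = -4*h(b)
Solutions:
 h(b) = C1*sin(b)^4


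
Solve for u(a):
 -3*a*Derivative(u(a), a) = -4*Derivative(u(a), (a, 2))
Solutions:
 u(a) = C1 + C2*erfi(sqrt(6)*a/4)


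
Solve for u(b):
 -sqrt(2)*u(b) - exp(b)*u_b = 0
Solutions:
 u(b) = C1*exp(sqrt(2)*exp(-b))


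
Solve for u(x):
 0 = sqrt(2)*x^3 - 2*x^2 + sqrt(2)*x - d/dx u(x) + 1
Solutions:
 u(x) = C1 + sqrt(2)*x^4/4 - 2*x^3/3 + sqrt(2)*x^2/2 + x


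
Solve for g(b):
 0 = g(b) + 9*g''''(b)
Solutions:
 g(b) = (C1*sin(sqrt(6)*b/6) + C2*cos(sqrt(6)*b/6))*exp(-sqrt(6)*b/6) + (C3*sin(sqrt(6)*b/6) + C4*cos(sqrt(6)*b/6))*exp(sqrt(6)*b/6)


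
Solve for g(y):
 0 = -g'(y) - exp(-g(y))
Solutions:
 g(y) = log(C1 - y)


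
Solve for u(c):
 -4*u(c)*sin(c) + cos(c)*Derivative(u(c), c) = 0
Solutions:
 u(c) = C1/cos(c)^4


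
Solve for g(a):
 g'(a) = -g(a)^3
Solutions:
 g(a) = -sqrt(2)*sqrt(-1/(C1 - a))/2
 g(a) = sqrt(2)*sqrt(-1/(C1 - a))/2


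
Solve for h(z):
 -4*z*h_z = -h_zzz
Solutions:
 h(z) = C1 + Integral(C2*airyai(2^(2/3)*z) + C3*airybi(2^(2/3)*z), z)


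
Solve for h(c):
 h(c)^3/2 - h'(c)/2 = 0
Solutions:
 h(c) = -sqrt(2)*sqrt(-1/(C1 + c))/2
 h(c) = sqrt(2)*sqrt(-1/(C1 + c))/2


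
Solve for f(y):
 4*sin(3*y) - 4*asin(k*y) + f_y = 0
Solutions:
 f(y) = C1 + 4*Piecewise((y*asin(k*y) + sqrt(-k^2*y^2 + 1)/k, Ne(k, 0)), (0, True)) + 4*cos(3*y)/3


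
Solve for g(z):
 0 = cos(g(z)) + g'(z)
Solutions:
 g(z) = pi - asin((C1 + exp(2*z))/(C1 - exp(2*z)))
 g(z) = asin((C1 + exp(2*z))/(C1 - exp(2*z)))


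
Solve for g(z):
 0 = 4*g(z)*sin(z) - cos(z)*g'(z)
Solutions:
 g(z) = C1/cos(z)^4


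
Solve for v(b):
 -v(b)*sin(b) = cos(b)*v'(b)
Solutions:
 v(b) = C1*cos(b)


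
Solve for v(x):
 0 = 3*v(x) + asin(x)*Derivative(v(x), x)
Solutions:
 v(x) = C1*exp(-3*Integral(1/asin(x), x))


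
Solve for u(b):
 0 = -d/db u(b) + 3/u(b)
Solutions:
 u(b) = -sqrt(C1 + 6*b)
 u(b) = sqrt(C1 + 6*b)


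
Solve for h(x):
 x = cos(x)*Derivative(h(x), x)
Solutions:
 h(x) = C1 + Integral(x/cos(x), x)


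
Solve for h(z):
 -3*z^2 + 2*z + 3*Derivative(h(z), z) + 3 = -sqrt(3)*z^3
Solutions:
 h(z) = C1 - sqrt(3)*z^4/12 + z^3/3 - z^2/3 - z


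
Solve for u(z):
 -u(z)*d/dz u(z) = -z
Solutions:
 u(z) = -sqrt(C1 + z^2)
 u(z) = sqrt(C1 + z^2)


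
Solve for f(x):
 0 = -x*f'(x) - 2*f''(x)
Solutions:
 f(x) = C1 + C2*erf(x/2)


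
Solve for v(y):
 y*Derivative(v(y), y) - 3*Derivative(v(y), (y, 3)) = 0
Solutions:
 v(y) = C1 + Integral(C2*airyai(3^(2/3)*y/3) + C3*airybi(3^(2/3)*y/3), y)


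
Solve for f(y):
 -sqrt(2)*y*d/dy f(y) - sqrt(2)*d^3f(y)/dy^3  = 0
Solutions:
 f(y) = C1 + Integral(C2*airyai(-y) + C3*airybi(-y), y)


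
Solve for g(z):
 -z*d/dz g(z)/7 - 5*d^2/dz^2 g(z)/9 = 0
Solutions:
 g(z) = C1 + C2*erf(3*sqrt(70)*z/70)


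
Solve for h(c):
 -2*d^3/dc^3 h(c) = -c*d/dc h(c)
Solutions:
 h(c) = C1 + Integral(C2*airyai(2^(2/3)*c/2) + C3*airybi(2^(2/3)*c/2), c)


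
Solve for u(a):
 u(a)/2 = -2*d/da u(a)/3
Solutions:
 u(a) = C1*exp(-3*a/4)


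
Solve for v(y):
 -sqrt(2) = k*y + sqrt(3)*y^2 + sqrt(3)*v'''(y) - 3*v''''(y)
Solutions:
 v(y) = C1 + C2*y + C3*y^2 + C4*exp(sqrt(3)*y/3) - y^5/60 + sqrt(3)*y^4*(-k - 6)/72 + y^3*(-k/6 - 1 - sqrt(6)/18)


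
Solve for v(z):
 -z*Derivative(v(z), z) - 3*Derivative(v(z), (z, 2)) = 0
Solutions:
 v(z) = C1 + C2*erf(sqrt(6)*z/6)


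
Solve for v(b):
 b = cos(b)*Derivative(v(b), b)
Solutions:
 v(b) = C1 + Integral(b/cos(b), b)


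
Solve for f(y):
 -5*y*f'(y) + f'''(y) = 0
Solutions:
 f(y) = C1 + Integral(C2*airyai(5^(1/3)*y) + C3*airybi(5^(1/3)*y), y)


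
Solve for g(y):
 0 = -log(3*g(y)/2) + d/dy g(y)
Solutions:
 Integral(1/(-log(_y) - log(3) + log(2)), (_y, g(y))) = C1 - y


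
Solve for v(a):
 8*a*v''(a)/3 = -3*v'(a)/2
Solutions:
 v(a) = C1 + C2*a^(7/16)


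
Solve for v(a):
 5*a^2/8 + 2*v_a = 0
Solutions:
 v(a) = C1 - 5*a^3/48


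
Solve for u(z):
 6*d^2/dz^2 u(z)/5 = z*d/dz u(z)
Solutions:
 u(z) = C1 + C2*erfi(sqrt(15)*z/6)


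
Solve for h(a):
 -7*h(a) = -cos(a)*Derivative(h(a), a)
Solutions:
 h(a) = C1*sqrt(sin(a) + 1)*(sin(a)^3 + 3*sin(a)^2 + 3*sin(a) + 1)/(sqrt(sin(a) - 1)*(sin(a)^3 - 3*sin(a)^2 + 3*sin(a) - 1))


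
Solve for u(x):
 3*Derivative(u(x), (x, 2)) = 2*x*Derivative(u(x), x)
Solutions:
 u(x) = C1 + C2*erfi(sqrt(3)*x/3)


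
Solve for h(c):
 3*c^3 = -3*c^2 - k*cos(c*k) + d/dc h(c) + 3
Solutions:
 h(c) = C1 + 3*c^4/4 + c^3 - 3*c + sin(c*k)


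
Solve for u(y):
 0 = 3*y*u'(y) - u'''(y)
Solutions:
 u(y) = C1 + Integral(C2*airyai(3^(1/3)*y) + C3*airybi(3^(1/3)*y), y)


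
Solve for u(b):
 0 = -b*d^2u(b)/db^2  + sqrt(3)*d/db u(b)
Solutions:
 u(b) = C1 + C2*b^(1 + sqrt(3))


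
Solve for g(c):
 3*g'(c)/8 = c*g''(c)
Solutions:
 g(c) = C1 + C2*c^(11/8)


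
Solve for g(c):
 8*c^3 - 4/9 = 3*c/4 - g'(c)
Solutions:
 g(c) = C1 - 2*c^4 + 3*c^2/8 + 4*c/9


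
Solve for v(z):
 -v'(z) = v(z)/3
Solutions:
 v(z) = C1*exp(-z/3)


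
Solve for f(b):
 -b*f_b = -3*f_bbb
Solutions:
 f(b) = C1 + Integral(C2*airyai(3^(2/3)*b/3) + C3*airybi(3^(2/3)*b/3), b)


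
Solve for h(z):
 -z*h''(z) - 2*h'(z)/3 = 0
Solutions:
 h(z) = C1 + C2*z^(1/3)


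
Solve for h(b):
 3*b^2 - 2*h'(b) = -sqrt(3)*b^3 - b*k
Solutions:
 h(b) = C1 + sqrt(3)*b^4/8 + b^3/2 + b^2*k/4


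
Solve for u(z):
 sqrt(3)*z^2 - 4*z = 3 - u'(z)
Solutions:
 u(z) = C1 - sqrt(3)*z^3/3 + 2*z^2 + 3*z


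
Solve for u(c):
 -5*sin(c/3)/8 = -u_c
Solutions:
 u(c) = C1 - 15*cos(c/3)/8


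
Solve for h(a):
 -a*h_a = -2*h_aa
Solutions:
 h(a) = C1 + C2*erfi(a/2)


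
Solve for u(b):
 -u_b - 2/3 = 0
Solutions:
 u(b) = C1 - 2*b/3


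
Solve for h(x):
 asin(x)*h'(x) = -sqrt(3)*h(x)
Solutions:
 h(x) = C1*exp(-sqrt(3)*Integral(1/asin(x), x))


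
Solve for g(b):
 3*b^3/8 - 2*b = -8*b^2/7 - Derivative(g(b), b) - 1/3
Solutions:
 g(b) = C1 - 3*b^4/32 - 8*b^3/21 + b^2 - b/3


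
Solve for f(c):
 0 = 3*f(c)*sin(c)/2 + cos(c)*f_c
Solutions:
 f(c) = C1*cos(c)^(3/2)


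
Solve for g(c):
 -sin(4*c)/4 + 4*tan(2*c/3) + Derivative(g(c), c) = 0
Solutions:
 g(c) = C1 + 6*log(cos(2*c/3)) - cos(4*c)/16


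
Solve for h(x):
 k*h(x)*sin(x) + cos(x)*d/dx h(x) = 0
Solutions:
 h(x) = C1*exp(k*log(cos(x)))


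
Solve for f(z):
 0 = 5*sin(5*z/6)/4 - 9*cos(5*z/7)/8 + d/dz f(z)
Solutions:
 f(z) = C1 + 63*sin(5*z/7)/40 + 3*cos(5*z/6)/2


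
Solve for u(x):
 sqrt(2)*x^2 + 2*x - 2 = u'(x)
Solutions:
 u(x) = C1 + sqrt(2)*x^3/3 + x^2 - 2*x


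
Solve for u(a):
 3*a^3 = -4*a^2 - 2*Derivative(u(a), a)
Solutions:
 u(a) = C1 - 3*a^4/8 - 2*a^3/3


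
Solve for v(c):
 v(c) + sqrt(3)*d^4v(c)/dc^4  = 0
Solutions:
 v(c) = (C1*sin(sqrt(2)*3^(7/8)*c/6) + C2*cos(sqrt(2)*3^(7/8)*c/6))*exp(-sqrt(2)*3^(7/8)*c/6) + (C3*sin(sqrt(2)*3^(7/8)*c/6) + C4*cos(sqrt(2)*3^(7/8)*c/6))*exp(sqrt(2)*3^(7/8)*c/6)


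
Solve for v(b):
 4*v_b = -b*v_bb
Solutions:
 v(b) = C1 + C2/b^3


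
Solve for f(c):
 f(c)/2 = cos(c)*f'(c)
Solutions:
 f(c) = C1*(sin(c) + 1)^(1/4)/(sin(c) - 1)^(1/4)


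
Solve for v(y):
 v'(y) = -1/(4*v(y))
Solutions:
 v(y) = -sqrt(C1 - 2*y)/2
 v(y) = sqrt(C1 - 2*y)/2


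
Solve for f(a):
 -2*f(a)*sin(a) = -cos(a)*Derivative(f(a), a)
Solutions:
 f(a) = C1/cos(a)^2


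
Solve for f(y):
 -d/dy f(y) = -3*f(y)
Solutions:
 f(y) = C1*exp(3*y)


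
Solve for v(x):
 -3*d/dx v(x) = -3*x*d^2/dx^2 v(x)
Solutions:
 v(x) = C1 + C2*x^2


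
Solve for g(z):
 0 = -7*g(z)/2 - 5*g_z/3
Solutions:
 g(z) = C1*exp(-21*z/10)


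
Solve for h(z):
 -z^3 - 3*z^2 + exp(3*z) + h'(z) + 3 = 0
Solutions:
 h(z) = C1 + z^4/4 + z^3 - 3*z - exp(3*z)/3


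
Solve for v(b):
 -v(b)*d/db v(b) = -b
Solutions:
 v(b) = -sqrt(C1 + b^2)
 v(b) = sqrt(C1 + b^2)


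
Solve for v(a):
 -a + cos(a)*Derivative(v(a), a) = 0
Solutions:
 v(a) = C1 + Integral(a/cos(a), a)


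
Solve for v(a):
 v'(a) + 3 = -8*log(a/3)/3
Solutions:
 v(a) = C1 - 8*a*log(a)/3 - a/3 + 8*a*log(3)/3


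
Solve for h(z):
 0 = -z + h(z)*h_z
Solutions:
 h(z) = -sqrt(C1 + z^2)
 h(z) = sqrt(C1 + z^2)


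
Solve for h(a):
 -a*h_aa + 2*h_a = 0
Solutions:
 h(a) = C1 + C2*a^3


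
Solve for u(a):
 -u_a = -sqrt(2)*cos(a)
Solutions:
 u(a) = C1 + sqrt(2)*sin(a)


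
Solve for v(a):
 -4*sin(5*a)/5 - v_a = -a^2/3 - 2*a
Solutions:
 v(a) = C1 + a^3/9 + a^2 + 4*cos(5*a)/25


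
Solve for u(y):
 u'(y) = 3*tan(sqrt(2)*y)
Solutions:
 u(y) = C1 - 3*sqrt(2)*log(cos(sqrt(2)*y))/2


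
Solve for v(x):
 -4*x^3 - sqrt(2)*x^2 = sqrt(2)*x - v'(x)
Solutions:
 v(x) = C1 + x^4 + sqrt(2)*x^3/3 + sqrt(2)*x^2/2


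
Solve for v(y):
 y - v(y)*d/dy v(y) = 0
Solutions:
 v(y) = -sqrt(C1 + y^2)
 v(y) = sqrt(C1 + y^2)


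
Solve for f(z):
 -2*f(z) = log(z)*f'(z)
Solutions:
 f(z) = C1*exp(-2*li(z))


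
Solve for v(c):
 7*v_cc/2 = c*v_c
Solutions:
 v(c) = C1 + C2*erfi(sqrt(7)*c/7)


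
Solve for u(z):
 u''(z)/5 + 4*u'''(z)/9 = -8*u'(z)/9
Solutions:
 u(z) = C1 + (C2*sin(sqrt(3119)*z/40) + C3*cos(sqrt(3119)*z/40))*exp(-9*z/40)


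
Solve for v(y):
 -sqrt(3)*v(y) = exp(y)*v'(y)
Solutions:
 v(y) = C1*exp(sqrt(3)*exp(-y))


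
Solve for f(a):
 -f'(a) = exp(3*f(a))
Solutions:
 f(a) = log((-3^(2/3) - 3*3^(1/6)*I)*(1/(C1 + a))^(1/3)/6)
 f(a) = log((-3^(2/3) + 3*3^(1/6)*I)*(1/(C1 + a))^(1/3)/6)
 f(a) = log(1/(C1 + 3*a))/3


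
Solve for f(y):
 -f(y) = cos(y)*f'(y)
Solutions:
 f(y) = C1*sqrt(sin(y) - 1)/sqrt(sin(y) + 1)


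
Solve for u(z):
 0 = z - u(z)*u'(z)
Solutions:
 u(z) = -sqrt(C1 + z^2)
 u(z) = sqrt(C1 + z^2)


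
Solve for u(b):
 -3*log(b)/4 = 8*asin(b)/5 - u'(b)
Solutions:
 u(b) = C1 + 3*b*log(b)/4 + 8*b*asin(b)/5 - 3*b/4 + 8*sqrt(1 - b^2)/5


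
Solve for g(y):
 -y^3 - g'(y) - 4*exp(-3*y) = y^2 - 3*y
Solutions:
 g(y) = C1 - y^4/4 - y^3/3 + 3*y^2/2 + 4*exp(-3*y)/3


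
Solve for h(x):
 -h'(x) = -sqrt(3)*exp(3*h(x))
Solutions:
 h(x) = log(-1/(C1 + 3*sqrt(3)*x))/3
 h(x) = log((-1/(C1 + sqrt(3)*x))^(1/3)*(-3^(2/3) - 3*3^(1/6)*I)/6)
 h(x) = log((-1/(C1 + sqrt(3)*x))^(1/3)*(-3^(2/3) + 3*3^(1/6)*I)/6)


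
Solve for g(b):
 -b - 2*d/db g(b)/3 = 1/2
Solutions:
 g(b) = C1 - 3*b^2/4 - 3*b/4


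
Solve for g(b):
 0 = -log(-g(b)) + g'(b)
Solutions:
 -li(-g(b)) = C1 + b


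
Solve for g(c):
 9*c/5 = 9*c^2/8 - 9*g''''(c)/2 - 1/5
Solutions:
 g(c) = C1 + C2*c + C3*c^2 + C4*c^3 + c^6/1440 - c^5/300 - c^4/540


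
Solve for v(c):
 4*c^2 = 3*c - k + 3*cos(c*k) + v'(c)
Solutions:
 v(c) = C1 + 4*c^3/3 - 3*c^2/2 + c*k - 3*sin(c*k)/k


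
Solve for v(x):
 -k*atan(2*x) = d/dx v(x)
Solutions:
 v(x) = C1 - k*(x*atan(2*x) - log(4*x^2 + 1)/4)


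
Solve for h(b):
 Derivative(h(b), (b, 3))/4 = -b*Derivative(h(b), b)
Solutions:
 h(b) = C1 + Integral(C2*airyai(-2^(2/3)*b) + C3*airybi(-2^(2/3)*b), b)


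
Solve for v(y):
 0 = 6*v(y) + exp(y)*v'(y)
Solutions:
 v(y) = C1*exp(6*exp(-y))


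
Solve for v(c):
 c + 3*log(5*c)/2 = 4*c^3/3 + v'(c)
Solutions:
 v(c) = C1 - c^4/3 + c^2/2 + 3*c*log(c)/2 - 3*c/2 + 3*c*log(5)/2


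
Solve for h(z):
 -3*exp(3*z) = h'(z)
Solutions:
 h(z) = C1 - exp(3*z)


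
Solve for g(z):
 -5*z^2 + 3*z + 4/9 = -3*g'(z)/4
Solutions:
 g(z) = C1 + 20*z^3/9 - 2*z^2 - 16*z/27


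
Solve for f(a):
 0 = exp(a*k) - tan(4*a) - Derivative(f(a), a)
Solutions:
 f(a) = C1 + Piecewise((exp(a*k)/k, Ne(k, 0)), (a, True)) + log(cos(4*a))/4


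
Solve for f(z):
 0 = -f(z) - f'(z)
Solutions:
 f(z) = C1*exp(-z)


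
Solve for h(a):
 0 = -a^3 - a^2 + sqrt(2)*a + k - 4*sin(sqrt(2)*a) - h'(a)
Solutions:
 h(a) = C1 - a^4/4 - a^3/3 + sqrt(2)*a^2/2 + a*k + 2*sqrt(2)*cos(sqrt(2)*a)


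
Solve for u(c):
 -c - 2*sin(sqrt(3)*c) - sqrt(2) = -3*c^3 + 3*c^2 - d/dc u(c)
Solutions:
 u(c) = C1 - 3*c^4/4 + c^3 + c^2/2 + sqrt(2)*c - 2*sqrt(3)*cos(sqrt(3)*c)/3


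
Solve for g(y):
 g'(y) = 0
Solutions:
 g(y) = C1


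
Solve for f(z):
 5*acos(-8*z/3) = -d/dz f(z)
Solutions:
 f(z) = C1 - 5*z*acos(-8*z/3) - 5*sqrt(9 - 64*z^2)/8


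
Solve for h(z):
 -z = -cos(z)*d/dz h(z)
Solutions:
 h(z) = C1 + Integral(z/cos(z), z)


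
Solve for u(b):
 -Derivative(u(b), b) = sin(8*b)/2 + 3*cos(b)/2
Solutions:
 u(b) = C1 - 3*sin(b)/2 + cos(8*b)/16


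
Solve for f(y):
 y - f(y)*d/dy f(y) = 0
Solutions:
 f(y) = -sqrt(C1 + y^2)
 f(y) = sqrt(C1 + y^2)


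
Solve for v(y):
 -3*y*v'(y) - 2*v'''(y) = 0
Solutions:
 v(y) = C1 + Integral(C2*airyai(-2^(2/3)*3^(1/3)*y/2) + C3*airybi(-2^(2/3)*3^(1/3)*y/2), y)


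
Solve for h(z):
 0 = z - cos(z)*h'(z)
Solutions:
 h(z) = C1 + Integral(z/cos(z), z)


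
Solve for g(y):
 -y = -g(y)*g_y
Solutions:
 g(y) = -sqrt(C1 + y^2)
 g(y) = sqrt(C1 + y^2)


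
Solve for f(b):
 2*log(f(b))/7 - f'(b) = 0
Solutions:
 li(f(b)) = C1 + 2*b/7


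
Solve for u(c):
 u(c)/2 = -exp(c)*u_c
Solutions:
 u(c) = C1*exp(exp(-c)/2)


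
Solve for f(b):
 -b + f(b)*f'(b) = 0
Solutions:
 f(b) = -sqrt(C1 + b^2)
 f(b) = sqrt(C1 + b^2)


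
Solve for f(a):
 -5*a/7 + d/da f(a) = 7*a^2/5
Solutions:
 f(a) = C1 + 7*a^3/15 + 5*a^2/14


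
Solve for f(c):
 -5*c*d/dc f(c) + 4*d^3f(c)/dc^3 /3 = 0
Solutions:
 f(c) = C1 + Integral(C2*airyai(30^(1/3)*c/2) + C3*airybi(30^(1/3)*c/2), c)


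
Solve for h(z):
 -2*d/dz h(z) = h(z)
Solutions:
 h(z) = C1*exp(-z/2)


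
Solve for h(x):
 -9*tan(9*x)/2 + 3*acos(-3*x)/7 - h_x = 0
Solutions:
 h(x) = C1 + 3*x*acos(-3*x)/7 + sqrt(1 - 9*x^2)/7 + log(cos(9*x))/2


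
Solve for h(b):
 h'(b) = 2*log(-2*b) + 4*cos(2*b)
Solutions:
 h(b) = C1 + 2*b*log(-b) - 2*b + 2*b*log(2) + 2*sin(2*b)


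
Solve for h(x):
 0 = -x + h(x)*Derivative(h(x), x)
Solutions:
 h(x) = -sqrt(C1 + x^2)
 h(x) = sqrt(C1 + x^2)


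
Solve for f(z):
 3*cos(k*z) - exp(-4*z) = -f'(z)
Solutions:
 f(z) = C1 - exp(-4*z)/4 - 3*sin(k*z)/k


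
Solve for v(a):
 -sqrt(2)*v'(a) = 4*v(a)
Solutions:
 v(a) = C1*exp(-2*sqrt(2)*a)


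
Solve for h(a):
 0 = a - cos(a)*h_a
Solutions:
 h(a) = C1 + Integral(a/cos(a), a)


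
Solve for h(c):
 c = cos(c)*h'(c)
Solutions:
 h(c) = C1 + Integral(c/cos(c), c)


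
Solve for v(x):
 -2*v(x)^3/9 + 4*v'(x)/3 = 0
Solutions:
 v(x) = -sqrt(3)*sqrt(-1/(C1 + x))
 v(x) = sqrt(3)*sqrt(-1/(C1 + x))


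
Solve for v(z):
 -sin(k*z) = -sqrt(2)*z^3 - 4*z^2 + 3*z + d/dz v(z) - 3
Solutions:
 v(z) = C1 + sqrt(2)*z^4/4 + 4*z^3/3 - 3*z^2/2 + 3*z + cos(k*z)/k


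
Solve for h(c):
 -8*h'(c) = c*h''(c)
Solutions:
 h(c) = C1 + C2/c^7


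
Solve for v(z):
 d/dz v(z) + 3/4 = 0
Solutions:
 v(z) = C1 - 3*z/4


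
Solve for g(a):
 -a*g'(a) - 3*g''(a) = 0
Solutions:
 g(a) = C1 + C2*erf(sqrt(6)*a/6)


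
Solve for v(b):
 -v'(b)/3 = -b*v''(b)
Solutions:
 v(b) = C1 + C2*b^(4/3)


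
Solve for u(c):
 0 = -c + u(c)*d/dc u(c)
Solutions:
 u(c) = -sqrt(C1 + c^2)
 u(c) = sqrt(C1 + c^2)


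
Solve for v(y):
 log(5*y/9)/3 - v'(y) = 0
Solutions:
 v(y) = C1 + y*log(y)/3 - 2*y*log(3)/3 - y/3 + y*log(5)/3


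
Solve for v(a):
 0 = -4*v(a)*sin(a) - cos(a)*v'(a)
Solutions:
 v(a) = C1*cos(a)^4


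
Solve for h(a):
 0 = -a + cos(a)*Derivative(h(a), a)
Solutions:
 h(a) = C1 + Integral(a/cos(a), a)


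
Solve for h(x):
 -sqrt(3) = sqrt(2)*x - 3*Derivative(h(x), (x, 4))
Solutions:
 h(x) = C1 + C2*x + C3*x^2 + C4*x^3 + sqrt(2)*x^5/360 + sqrt(3)*x^4/72


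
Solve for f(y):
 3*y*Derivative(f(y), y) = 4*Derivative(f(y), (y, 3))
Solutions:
 f(y) = C1 + Integral(C2*airyai(6^(1/3)*y/2) + C3*airybi(6^(1/3)*y/2), y)


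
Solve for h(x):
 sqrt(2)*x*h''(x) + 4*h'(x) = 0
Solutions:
 h(x) = C1 + C2*x^(1 - 2*sqrt(2))


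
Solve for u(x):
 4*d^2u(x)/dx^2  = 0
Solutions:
 u(x) = C1 + C2*x


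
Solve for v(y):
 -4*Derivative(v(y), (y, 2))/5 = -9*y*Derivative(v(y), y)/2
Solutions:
 v(y) = C1 + C2*erfi(3*sqrt(5)*y/4)


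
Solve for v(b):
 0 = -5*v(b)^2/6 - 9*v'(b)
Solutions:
 v(b) = 54/(C1 + 5*b)


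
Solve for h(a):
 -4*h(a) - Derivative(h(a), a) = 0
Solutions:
 h(a) = C1*exp(-4*a)


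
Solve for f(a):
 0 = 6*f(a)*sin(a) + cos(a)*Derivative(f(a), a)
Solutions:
 f(a) = C1*cos(a)^6


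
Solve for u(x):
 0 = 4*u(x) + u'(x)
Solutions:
 u(x) = C1*exp(-4*x)


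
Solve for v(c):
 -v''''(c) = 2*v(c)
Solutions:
 v(c) = (C1*sin(2^(3/4)*c/2) + C2*cos(2^(3/4)*c/2))*exp(-2^(3/4)*c/2) + (C3*sin(2^(3/4)*c/2) + C4*cos(2^(3/4)*c/2))*exp(2^(3/4)*c/2)


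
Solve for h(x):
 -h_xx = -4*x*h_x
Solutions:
 h(x) = C1 + C2*erfi(sqrt(2)*x)


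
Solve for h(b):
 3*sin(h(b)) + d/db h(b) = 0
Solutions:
 h(b) = -acos((-C1 - exp(6*b))/(C1 - exp(6*b))) + 2*pi
 h(b) = acos((-C1 - exp(6*b))/(C1 - exp(6*b)))
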